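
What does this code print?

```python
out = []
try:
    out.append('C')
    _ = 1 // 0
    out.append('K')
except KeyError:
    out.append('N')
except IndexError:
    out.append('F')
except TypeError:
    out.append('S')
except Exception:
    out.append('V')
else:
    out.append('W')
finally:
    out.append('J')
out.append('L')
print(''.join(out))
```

Execution trace: 'C' (try body) → 'V' (except Exception) → 'J' (finally) → 'L' (after the try/except). Output: CVJL

Answer: CVJL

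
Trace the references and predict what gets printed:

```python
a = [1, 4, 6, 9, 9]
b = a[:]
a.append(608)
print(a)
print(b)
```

Key concept: slice [:] creates copy.
Step by step:
`a = [1, 4, 6, 9, 9]` → a = [1, 4, 6, 9, 9]
`b = a[:]` → b = [1, 4, 6, 9, 9]
`a.append(608)` → a = [1, 4, 6, 9, 9, 608]
`print(a)` → prints [1, 4, 6, 9, 9, 608]
`print(b)` → prints [1, 4, 6, 9, 9]

Answer:
[1, 4, 6, 9, 9, 608]
[1, 4, 6, 9, 9]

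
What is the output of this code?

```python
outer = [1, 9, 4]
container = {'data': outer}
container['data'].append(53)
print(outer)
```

Key concept: dict holds reference to list.
Step by step:
`outer = [1, 9, 4]` → outer = [1, 9, 4]
`container = {'data': outer}` → container = {'data': [1, 9, 4]}
`container['data'].append(53)` → outer = [1, 9, 4, 53]; container = {'data': [1, 9, 4, 53]}
`print(outer)` → prints [1, 9, 4, 53]

Answer: [1, 9, 4, 53]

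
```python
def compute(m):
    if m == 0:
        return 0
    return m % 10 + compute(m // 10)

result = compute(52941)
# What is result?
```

Sum of digits of 52941: 1 + 4 + 9 + 2 + 5 = 21

Answer: 21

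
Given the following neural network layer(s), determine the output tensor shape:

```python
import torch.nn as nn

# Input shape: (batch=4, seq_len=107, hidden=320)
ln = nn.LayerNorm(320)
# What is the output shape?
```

Input: (4, 107, 320) -> Output: (4, 107, 320)

Answer: (4, 107, 320)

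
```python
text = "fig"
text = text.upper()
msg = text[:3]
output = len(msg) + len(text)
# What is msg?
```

Trace:
`text = "fig"` → text = 'fig'
`text = text.upper()` → text = 'FIG'
`msg = text[:3]` → msg = 'FIG'
`output = len(msg) + len(text)` → output = 6
So msg = 'FIG'

Answer: 'FIG'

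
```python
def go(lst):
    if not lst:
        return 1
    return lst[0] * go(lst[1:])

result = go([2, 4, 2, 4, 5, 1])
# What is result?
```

Product over [2, 4, 2, 4, 5, 1] = 2 * 4 * 2 * 4 * 5 * 1 = 320

Answer: 320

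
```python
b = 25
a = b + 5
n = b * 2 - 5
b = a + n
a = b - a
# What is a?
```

Trace:
`b = 25` → b = 25
`a = b + 5` → a = 30
`n = b * 2 - 5` → n = 45
`b = a + n` → b = 75
`a = b - a` → a = 45
So a = 45

Answer: 45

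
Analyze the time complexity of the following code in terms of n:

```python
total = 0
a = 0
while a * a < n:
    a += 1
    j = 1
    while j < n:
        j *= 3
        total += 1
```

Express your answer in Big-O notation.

Each loop level contributes: √n × log n. Multiplying the contributions gives O(√n log n).

Answer: O(√n log n)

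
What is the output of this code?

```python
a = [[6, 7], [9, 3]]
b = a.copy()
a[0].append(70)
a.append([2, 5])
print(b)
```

Key concept: shallow copy with nested lists.
Step by step:
`a = [[6, 7], [9, 3]]` → a = [[6, 7], [9, 3]]
`b = a.copy()` → b = [[6, 7], [9, 3]]
`a[0].append(70)` → a = [[6, 7, 70], [9, 3]]; b = [[6, 7, 70], [9, 3]]
`a.append([2, 5])` → a = [[6, 7, 70], [9, 3], [2, 5]]
`print(b)` → prints [[6, 7, 70], [9, 3]]

Answer: [[6, 7, 70], [9, 3]]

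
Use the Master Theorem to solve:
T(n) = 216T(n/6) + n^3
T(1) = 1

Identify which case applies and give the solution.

a=216, b=6, f(n)=n^3. log_6(216) = 3. Since c=3 = 3, Case 2 applies: T(n) = Θ(n^log_b(a) · log n) = O(n^3 log n).

Answer: O(n^3 log n) - Case 2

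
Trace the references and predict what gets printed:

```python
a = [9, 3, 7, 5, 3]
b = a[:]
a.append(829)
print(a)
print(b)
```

Key concept: slice [:] creates copy.
Step by step:
`a = [9, 3, 7, 5, 3]` → a = [9, 3, 7, 5, 3]
`b = a[:]` → b = [9, 3, 7, 5, 3]
`a.append(829)` → a = [9, 3, 7, 5, 3, 829]
`print(a)` → prints [9, 3, 7, 5, 3, 829]
`print(b)` → prints [9, 3, 7, 5, 3]

Answer:
[9, 3, 7, 5, 3, 829]
[9, 3, 7, 5, 3]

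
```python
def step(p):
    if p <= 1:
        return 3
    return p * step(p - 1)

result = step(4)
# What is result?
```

step(4) = 4 * 3 * 2 * 3 = 72

Answer: 72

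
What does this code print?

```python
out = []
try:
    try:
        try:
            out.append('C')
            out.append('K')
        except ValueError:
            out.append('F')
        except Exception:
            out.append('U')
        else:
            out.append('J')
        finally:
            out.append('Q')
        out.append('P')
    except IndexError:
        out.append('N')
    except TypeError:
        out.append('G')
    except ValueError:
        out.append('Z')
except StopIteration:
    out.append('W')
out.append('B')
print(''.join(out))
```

Execution trace: 'C' (inner try body) → 'K' (inner try body, no exception) → 'J' (inner else) → 'Q' (inner finally) → 'P' (try body, no exception) → 'B' (after the try/except). Output: CKJQPB

Answer: CKJQPB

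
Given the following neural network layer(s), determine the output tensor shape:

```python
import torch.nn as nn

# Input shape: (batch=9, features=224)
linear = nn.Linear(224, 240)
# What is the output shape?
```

Input: (9, 224) -> Output: (9, 240)

Answer: (9, 240)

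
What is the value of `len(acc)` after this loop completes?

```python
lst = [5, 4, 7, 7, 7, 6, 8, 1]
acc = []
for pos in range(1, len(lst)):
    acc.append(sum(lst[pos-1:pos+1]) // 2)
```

Number of 2-element averages
`acc` takes the values: [] → [4] → [4, 5] → [4, 5, 7] → [4, 5, 7, 7] → [4, 5, 7, 7, 6] → [4, 5, 7, 7, 6, 7] → [4, 5, 7, 7, 6, 7, 4]
So `len(acc)` = 7

Answer: 7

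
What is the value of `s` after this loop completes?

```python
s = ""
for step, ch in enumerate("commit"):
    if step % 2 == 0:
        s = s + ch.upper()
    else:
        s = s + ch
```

Uppercase even positions in 'commit'
`s` takes the values: "" → "C" → "Co" → "CoM" → "CoMm" → "CoMmI" → "CoMmIt"

Answer: "CoMmIt"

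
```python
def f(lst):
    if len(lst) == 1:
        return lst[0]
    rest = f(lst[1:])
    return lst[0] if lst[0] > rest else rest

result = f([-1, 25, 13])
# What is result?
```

Recursive max over [-1, 25, 13] = 25

Answer: 25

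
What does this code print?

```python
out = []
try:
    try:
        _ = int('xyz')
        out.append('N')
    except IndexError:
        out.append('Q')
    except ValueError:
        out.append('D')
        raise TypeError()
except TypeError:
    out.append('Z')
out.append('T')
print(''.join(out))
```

Execution trace: 'D' (inner except ValueError) → 'Z' (outer except TypeError) → 'T' (after the try/except). Output: DZT

Answer: DZT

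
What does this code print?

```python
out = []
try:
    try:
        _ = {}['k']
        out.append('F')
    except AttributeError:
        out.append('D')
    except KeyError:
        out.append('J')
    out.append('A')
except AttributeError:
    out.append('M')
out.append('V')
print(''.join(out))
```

Execution trace: 'J' (inner except KeyError) → 'A' (try body, no exception) → 'V' (after the try/except). Output: JAV

Answer: JAV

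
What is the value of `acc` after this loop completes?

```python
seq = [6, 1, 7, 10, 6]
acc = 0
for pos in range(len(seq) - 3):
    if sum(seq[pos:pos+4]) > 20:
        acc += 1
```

Count windows with sum > 20
`acc` takes the values: 0 → 1 → 2

Answer: 2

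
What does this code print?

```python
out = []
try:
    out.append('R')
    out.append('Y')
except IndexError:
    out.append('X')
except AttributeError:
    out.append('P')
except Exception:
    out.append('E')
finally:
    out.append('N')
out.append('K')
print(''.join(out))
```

Execution trace: 'R' (try body) → 'Y' (try body, no exception) → 'N' (finally) → 'K' (after the try/except). Output: RYNK

Answer: RYNK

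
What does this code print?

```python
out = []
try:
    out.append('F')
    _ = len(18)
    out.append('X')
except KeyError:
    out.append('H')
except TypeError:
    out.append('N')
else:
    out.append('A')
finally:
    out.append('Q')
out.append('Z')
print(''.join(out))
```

Execution trace: 'F' (try body) → 'N' (except TypeError) → 'Q' (finally) → 'Z' (after the try/except). Output: FNQZ

Answer: FNQZ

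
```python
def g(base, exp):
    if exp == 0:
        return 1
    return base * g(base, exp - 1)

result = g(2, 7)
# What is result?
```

g(2, 7) = 2 * 2 * 2 * 2 * 2 * 2 * 2 = 128

Answer: 128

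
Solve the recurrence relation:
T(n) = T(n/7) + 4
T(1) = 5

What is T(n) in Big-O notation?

Each step divides n by 7 and adds 4. After log_7(n) steps we reach T(1)=5. So T(n) = 4·log_7(n) + 5 = O(log n).

Answer: O(log n)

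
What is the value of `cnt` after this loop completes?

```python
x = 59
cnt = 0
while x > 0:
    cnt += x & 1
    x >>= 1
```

Count set bits in 59 (binary: 0b111011)
`cnt` takes the values: 0 → 1 → 2 → 3 → 4 → 5

Answer: 5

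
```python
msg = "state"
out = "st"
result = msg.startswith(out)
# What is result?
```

Trace:
`msg = "state"` → msg = 'state'
`out = "st"` → out = 'st'
`result = msg.startswith(out)` → result = True
So result = True

Answer: True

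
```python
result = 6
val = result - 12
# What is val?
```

Trace:
`result = 6` → result = 6
`val = result - 12` → val = -6
So val = -6

Answer: -6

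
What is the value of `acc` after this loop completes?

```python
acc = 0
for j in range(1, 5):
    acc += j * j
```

Sum of squares 1² to 4² = 30
`acc` takes the values: 0 → 1 → 5 → 14 → 30

Answer: 30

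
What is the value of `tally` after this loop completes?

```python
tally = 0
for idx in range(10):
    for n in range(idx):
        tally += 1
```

Triangle number: 0+1+2+...+9
`tally` takes the values: 0 → 1 → 2 → 3 → 4 → 5 → 6 → 7 → 8 → 9 → 10 → 11 → 12 → 13 → 14 → 15 → 16 → 17 → 18 → 19 → 20 → 21 → 22 → 23 → 24 → 25 → 26 → 27 → 28 → 29 → … → 41 → 42 → 43 → 44 → 45

Answer: 45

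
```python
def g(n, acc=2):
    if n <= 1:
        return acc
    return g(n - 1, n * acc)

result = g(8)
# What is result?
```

Accumulator trace (n, acc): (8, 2) -> (7, 16) -> (6, 112) -> (5, 672) -> (4, 3360) -> (3, 13440) -> (2, 40320) -> (1, 80640) -> return 80640

Answer: 80640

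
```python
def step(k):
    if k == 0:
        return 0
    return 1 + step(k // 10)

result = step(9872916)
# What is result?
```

Count of digits of 9872916: 7

Answer: 7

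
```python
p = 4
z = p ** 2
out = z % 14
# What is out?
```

Trace:
`p = 4` → p = 4
`z = p ** 2` → z = 16
`out = z % 14` → out = 2
So out = 2

Answer: 2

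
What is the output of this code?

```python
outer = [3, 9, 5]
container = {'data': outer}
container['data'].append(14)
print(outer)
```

Key concept: dict holds reference to list.
Step by step:
`outer = [3, 9, 5]` → outer = [3, 9, 5]
`container = {'data': outer}` → container = {'data': [3, 9, 5]}
`container['data'].append(14)` → outer = [3, 9, 5, 14]; container = {'data': [3, 9, 5, 14]}
`print(outer)` → prints [3, 9, 5, 14]

Answer: [3, 9, 5, 14]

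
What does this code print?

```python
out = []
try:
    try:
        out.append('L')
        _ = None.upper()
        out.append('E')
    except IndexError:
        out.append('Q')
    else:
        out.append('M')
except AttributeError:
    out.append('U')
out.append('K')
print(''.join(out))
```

Execution trace: 'L' (try body) → 'U' (outer except AttributeError) → 'K' (after the try/except). Output: LUK

Answer: LUK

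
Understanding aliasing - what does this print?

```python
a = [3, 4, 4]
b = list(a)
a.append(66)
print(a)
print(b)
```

Key concept: list() constructor creates copy.
Step by step:
`a = [3, 4, 4]` → a = [3, 4, 4]
`b = list(a)` → b = [3, 4, 4]
`a.append(66)` → a = [3, 4, 4, 66]
`print(a)` → prints [3, 4, 4, 66]
`print(b)` → prints [3, 4, 4]

Answer:
[3, 4, 4, 66]
[3, 4, 4]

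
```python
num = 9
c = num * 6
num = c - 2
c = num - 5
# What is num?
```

Trace:
`num = 9` → num = 9
`c = num * 6` → c = 54
`num = c - 2` → num = 52
`c = num - 5` → c = 47
So num = 52

Answer: 52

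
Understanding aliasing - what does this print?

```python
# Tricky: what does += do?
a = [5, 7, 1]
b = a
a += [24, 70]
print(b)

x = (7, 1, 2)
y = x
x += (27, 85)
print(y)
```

Key concept: += behavior differs for mutable vs immutable.
Step by step:
`a = [5, 7, 1]` → a = [5, 7, 1]
`b = a` → b = [5, 7, 1] (same object as a)
`a += [24, 70]` → a = [5, 7, 1, 24, 70] (same object as b); b = [5, 7, 1, 24, 70] (same object as a)
`print(b)` → prints [5, 7, 1, 24, 70]
`x = (7, 1, 2)` → x = (7, 1, 2)
`y = x` → y = (7, 1, 2)
`x += (27, 85)` → x = (7, 1, 2, 27, 85)
`print(y)` → prints (7, 1, 2)

Answer:
[5, 7, 1, 24, 70]
(7, 1, 2)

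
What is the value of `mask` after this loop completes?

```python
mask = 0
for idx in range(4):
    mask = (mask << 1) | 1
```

Build 4 consecutive 1-bits: 0b1111
`mask` takes the values: 0 → 1 → 3 → 7 → 15

Answer: 15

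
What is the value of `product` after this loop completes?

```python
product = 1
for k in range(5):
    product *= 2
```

2^5 = 32
`product` takes the values: 1 → 2 → 4 → 8 → 16 → 32

Answer: 32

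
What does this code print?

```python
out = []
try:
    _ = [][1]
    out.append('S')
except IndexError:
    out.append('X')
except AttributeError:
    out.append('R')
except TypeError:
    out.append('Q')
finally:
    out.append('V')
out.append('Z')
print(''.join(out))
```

Execution trace: 'X' (except IndexError) → 'V' (finally) → 'Z' (after the try/except). Output: XVZ

Answer: XVZ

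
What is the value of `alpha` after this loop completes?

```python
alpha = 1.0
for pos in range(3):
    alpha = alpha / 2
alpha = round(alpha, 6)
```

Halving LR 3 times: 1 / 2^3
`alpha` takes the values: 1.0 → 0.5 → 0.25 → 0.125

Answer: 0.125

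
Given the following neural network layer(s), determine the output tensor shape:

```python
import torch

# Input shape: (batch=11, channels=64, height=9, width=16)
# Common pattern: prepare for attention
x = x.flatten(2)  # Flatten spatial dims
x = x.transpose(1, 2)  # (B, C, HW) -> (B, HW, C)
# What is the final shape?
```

Input: (11, 64, 9, 16) -> after flatten(2): (11, 64, 144) -> Output: (11, 144, 64)

Answer: (11, 144, 64)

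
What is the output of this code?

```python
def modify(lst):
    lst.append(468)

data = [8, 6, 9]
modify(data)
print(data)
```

Key concept: function modifies passed list.
Step by step:
`data = [8, 6, 9]` → data = [8, 6, 9]
`modify(data)` → data = [8, 6, 9, 468]
`print(data)` → prints [8, 6, 9, 468]

Answer: [8, 6, 9, 468]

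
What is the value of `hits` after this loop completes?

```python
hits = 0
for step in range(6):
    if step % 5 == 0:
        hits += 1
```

Count numbers divisible by 5 in range(6)
`hits` takes the values: 0 → 1 → 2

Answer: 2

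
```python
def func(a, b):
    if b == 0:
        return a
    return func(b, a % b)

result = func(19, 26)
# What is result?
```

func(19, 26) -> func(26, 19) -> func(19, 7) -> func(7, 5) -> func(5, 2) -> func(2, 1) -> func(1, 0) -> 1

Answer: 1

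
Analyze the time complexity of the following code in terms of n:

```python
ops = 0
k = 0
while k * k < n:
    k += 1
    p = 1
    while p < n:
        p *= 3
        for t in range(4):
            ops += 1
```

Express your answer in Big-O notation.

Each loop level contributes: √n × log n × 1. Multiplying the contributions gives O(√n log n).

Answer: O(√n log n)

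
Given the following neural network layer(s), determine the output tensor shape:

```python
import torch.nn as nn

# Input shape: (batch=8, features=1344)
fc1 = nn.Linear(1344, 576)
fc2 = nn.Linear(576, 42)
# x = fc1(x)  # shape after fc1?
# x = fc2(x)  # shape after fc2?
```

Input: (8, 1344) -> after fc1: (8, 576) -> Output: (8, 42)

Answer: (8, 42)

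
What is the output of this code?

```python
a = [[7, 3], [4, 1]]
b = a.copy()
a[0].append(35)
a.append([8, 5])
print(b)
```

Key concept: shallow copy with nested lists.
Step by step:
`a = [[7, 3], [4, 1]]` → a = [[7, 3], [4, 1]]
`b = a.copy()` → b = [[7, 3], [4, 1]]
`a[0].append(35)` → a = [[7, 3, 35], [4, 1]]; b = [[7, 3, 35], [4, 1]]
`a.append([8, 5])` → a = [[7, 3, 35], [4, 1], [8, 5]]
`print(b)` → prints [[7, 3, 35], [4, 1]]

Answer: [[7, 3, 35], [4, 1]]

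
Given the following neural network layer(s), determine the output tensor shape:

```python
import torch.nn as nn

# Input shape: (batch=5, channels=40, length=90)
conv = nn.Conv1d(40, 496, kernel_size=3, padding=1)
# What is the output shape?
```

Input: (5, 40, 90) -> Output: (5, 496, 90)

Answer: (5, 496, 90)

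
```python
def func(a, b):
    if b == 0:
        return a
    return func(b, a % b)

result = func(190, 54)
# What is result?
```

func(190, 54) -> func(54, 28) -> func(28, 26) -> func(26, 2) -> func(2, 0) -> 2

Answer: 2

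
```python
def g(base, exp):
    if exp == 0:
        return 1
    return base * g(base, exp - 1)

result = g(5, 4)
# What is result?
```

g(5, 4) = 5 * 5 * 5 * 5 = 625

Answer: 625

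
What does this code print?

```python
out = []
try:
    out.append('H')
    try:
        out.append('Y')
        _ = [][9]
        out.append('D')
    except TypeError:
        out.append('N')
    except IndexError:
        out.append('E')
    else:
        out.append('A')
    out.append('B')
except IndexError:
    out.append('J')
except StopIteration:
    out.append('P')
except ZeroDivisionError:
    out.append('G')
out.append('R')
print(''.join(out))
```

Execution trace: 'H' (try body) → 'Y' (inner try body) → 'E' (inner except IndexError) → 'B' (try body, no exception) → 'R' (after the try/except). Output: HYEBR

Answer: HYEBR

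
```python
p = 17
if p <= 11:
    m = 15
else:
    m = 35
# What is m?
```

Trace:
`p = 17` → p = 17
`if p <= 11: ...` → p <= 11 is False, take else branch → m = 35
So m = 35

Answer: 35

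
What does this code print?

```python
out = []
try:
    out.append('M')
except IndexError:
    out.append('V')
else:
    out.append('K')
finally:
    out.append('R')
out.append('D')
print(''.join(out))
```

Execution trace: 'M' (try body, no exception) → 'K' (else) → 'R' (finally) → 'D' (after the try/except). Output: MKRD

Answer: MKRD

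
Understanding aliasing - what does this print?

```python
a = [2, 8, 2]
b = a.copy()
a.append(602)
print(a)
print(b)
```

Key concept: list.copy() creates independent copy.
Step by step:
`a = [2, 8, 2]` → a = [2, 8, 2]
`b = a.copy()` → b = [2, 8, 2]
`a.append(602)` → a = [2, 8, 2, 602]
`print(a)` → prints [2, 8, 2, 602]
`print(b)` → prints [2, 8, 2]

Answer:
[2, 8, 2, 602]
[2, 8, 2]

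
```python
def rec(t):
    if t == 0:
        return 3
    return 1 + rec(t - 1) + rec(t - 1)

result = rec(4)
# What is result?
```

rec(t) = 1 + 2·rec(t-1), rec(0)=3. Closed form: (3+1)·2^4 - 1 = 63.

Answer: 63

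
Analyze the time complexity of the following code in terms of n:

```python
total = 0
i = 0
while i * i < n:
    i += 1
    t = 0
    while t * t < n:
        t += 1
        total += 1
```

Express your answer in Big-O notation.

Each loop level contributes: √n × √n. Multiplying the contributions gives O(n).

Answer: O(n)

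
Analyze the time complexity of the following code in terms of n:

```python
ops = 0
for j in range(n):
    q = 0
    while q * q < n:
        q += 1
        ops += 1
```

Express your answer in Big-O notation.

Each loop level contributes: n × √n. Multiplying the contributions gives O(n√n).

Answer: O(n√n)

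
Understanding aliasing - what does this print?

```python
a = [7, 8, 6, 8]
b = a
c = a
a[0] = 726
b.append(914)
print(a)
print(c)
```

Key concept: multiple aliases.
Step by step:
`a = [7, 8, 6, 8]` → a = [7, 8, 6, 8]
`b = a` → b = [7, 8, 6, 8] (same object as a)
`c = a` → c = [7, 8, 6, 8] (same object as a, b)
`a[0] = 726` → a = [726, 8, 6, 8] (same object as b, c); b = [726, 8, 6, 8] (same object as a, c); c = [726, 8, 6, 8] (same object as a, b)
`b.append(914)` → a = [726, 8, 6, 8, 914] (same object as b, c); b = [726, 8, 6, 8, 914] (same object as a, c); c = [726, 8, 6, 8, 914] (same object as a, b)
`print(a)` → prints [726, 8, 6, 8, 914]
`print(c)` → prints [726, 8, 6, 8, 914]

Answer:
[726, 8, 6, 8, 914]
[726, 8, 6, 8, 914]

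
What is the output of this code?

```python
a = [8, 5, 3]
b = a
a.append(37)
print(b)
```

Key concept: basic list aliasing.
Step by step:
`a = [8, 5, 3]` → a = [8, 5, 3]
`b = a` → b = [8, 5, 3] (same object as a)
`a.append(37)` → a = [8, 5, 3, 37] (same object as b); b = [8, 5, 3, 37] (same object as a)
`print(b)` → prints [8, 5, 3, 37]

Answer: [8, 5, 3, 37]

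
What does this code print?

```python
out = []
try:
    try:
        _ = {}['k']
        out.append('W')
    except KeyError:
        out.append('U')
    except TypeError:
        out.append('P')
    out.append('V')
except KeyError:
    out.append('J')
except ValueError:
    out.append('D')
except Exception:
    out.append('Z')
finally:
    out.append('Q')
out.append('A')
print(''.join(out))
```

Execution trace: 'U' (inner except KeyError) → 'V' (try body, no exception) → 'Q' (finally) → 'A' (after the try/except). Output: UVQA

Answer: UVQA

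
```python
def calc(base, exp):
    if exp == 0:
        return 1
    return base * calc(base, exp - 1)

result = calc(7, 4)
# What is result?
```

calc(7, 4) = 7 * 7 * 7 * 7 = 2401

Answer: 2401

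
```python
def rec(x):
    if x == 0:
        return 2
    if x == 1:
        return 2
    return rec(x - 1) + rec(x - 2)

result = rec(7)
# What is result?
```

Build up from base cases: rec(0)=2, rec(1)=2, rec(2)=4, rec(3)=6, rec(4)=10, rec(5)=16, rec(6)=26, ..., rec(7)=42

Answer: 42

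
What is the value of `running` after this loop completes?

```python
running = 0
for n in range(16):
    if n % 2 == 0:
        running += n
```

Sum of even numbers 0 to 15
`running` takes the values: 0 → 2 → 6 → 12 → 20 → 30 → 42 → 56

Answer: 56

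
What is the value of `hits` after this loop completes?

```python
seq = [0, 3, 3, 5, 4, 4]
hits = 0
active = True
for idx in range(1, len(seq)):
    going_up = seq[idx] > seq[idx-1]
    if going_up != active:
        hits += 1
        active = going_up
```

Count direction changes in [0, 3, 3, 5, 4, 4]
`hits` takes the values: 0 → 1 → 2 → 3

Answer: 3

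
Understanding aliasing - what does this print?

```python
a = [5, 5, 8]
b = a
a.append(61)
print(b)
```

Key concept: basic list aliasing.
Step by step:
`a = [5, 5, 8]` → a = [5, 5, 8]
`b = a` → b = [5, 5, 8] (same object as a)
`a.append(61)` → a = [5, 5, 8, 61] (same object as b); b = [5, 5, 8, 61] (same object as a)
`print(b)` → prints [5, 5, 8, 61]

Answer: [5, 5, 8, 61]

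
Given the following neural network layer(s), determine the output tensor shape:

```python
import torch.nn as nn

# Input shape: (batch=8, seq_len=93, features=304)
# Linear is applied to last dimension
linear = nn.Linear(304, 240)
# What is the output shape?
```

Input: (8, 93, 304) -> Output: (8, 93, 240)

Answer: (8, 93, 240)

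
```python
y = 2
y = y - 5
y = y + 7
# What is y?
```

Trace:
`y = 2` → y = 2
`y = y - 5` → y = -3
`y = y + 7` → y = 4
So y = 4

Answer: 4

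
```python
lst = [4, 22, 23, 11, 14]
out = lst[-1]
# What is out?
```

Trace:
`lst = [4, 22, 23, 11, 14]` → lst = [4, 22, 23, 11, 14]
`out = lst[-1]` → out = 14
So out = 14

Answer: 14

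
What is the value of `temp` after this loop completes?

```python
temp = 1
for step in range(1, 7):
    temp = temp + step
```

Start at 1, add 1 through 6
`temp` takes the values: 1 → 2 → 4 → 7 → 11 → 16 → 22

Answer: 22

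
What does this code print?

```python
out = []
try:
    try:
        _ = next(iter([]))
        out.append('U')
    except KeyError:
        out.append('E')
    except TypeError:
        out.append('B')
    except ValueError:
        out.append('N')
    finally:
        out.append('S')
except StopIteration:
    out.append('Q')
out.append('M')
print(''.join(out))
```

Execution trace: 'S' (finally) → 'Q' (outer except StopIteration) → 'M' (after the try/except). Output: SQM

Answer: SQM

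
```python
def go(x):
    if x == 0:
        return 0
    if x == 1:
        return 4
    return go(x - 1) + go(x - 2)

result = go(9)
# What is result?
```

Build up from base cases: go(0)=0, go(1)=4, go(2)=4, go(3)=8, go(4)=12, go(5)=20, go(6)=32, ..., go(9)=136

Answer: 136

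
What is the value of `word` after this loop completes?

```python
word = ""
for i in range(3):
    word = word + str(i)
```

Concatenate digits 0 to 2
`word` takes the values: "" → "0" → "01" → "012"

Answer: "012"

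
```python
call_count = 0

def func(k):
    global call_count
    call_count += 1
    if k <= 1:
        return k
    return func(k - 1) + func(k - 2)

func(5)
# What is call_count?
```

Calls(k) = 1 + Calls(k-1) + Calls(k-2); Calls(0)=Calls(1)=1. For k=5 this gives 15.

Answer: 15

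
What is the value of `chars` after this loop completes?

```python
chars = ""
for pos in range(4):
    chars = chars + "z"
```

Repeat 'z' 4 times
`chars` takes the values: "" → "z" → "zz" → "zzz" → "zzzz"

Answer: "zzzz"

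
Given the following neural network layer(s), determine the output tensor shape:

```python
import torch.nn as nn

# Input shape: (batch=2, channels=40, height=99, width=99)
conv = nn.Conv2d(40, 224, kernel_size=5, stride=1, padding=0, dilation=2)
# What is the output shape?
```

Input: (2, 40, 99, 99) -> Output: (2, 224, 91, 91)

Answer: (2, 224, 91, 91)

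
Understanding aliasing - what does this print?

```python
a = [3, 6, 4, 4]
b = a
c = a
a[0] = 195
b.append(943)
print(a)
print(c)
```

Key concept: multiple aliases.
Step by step:
`a = [3, 6, 4, 4]` → a = [3, 6, 4, 4]
`b = a` → b = [3, 6, 4, 4] (same object as a)
`c = a` → c = [3, 6, 4, 4] (same object as a, b)
`a[0] = 195` → a = [195, 6, 4, 4] (same object as b, c); b = [195, 6, 4, 4] (same object as a, c); c = [195, 6, 4, 4] (same object as a, b)
`b.append(943)` → a = [195, 6, 4, 4, 943] (same object as b, c); b = [195, 6, 4, 4, 943] (same object as a, c); c = [195, 6, 4, 4, 943] (same object as a, b)
`print(a)` → prints [195, 6, 4, 4, 943]
`print(c)` → prints [195, 6, 4, 4, 943]

Answer:
[195, 6, 4, 4, 943]
[195, 6, 4, 4, 943]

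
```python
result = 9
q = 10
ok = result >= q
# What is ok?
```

Trace:
`result = 9` → result = 9
`q = 10` → q = 10
`ok = result >= q` → ok = False
So ok = False

Answer: False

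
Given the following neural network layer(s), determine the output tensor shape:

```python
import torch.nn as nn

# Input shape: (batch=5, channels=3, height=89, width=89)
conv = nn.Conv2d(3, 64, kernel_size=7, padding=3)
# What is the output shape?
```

Input: (5, 3, 89, 89) -> Output: (5, 64, 89, 89)

Answer: (5, 64, 89, 89)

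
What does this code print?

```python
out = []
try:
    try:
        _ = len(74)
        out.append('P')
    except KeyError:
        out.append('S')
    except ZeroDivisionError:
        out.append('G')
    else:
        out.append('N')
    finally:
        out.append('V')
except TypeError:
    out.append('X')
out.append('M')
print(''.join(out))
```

Execution trace: 'V' (finally) → 'X' (outer except TypeError) → 'M' (after the try/except). Output: VXM

Answer: VXM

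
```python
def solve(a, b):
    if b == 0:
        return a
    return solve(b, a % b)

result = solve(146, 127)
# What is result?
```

solve(146, 127) -> solve(127, 19) -> solve(19, 13) -> solve(13, 6) -> solve(6, 1) -> solve(1, 0) -> 1

Answer: 1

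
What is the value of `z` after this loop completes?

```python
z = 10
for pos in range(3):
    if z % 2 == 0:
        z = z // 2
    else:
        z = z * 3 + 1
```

Collatz-style transformation from 10
`z` takes the values: 10 → 5 → 16 → 8

Answer: 8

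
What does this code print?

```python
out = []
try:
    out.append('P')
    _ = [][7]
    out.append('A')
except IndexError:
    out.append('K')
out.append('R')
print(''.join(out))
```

Execution trace: 'P' (try body) → 'K' (except IndexError) → 'R' (after the try/except). Output: PKR

Answer: PKR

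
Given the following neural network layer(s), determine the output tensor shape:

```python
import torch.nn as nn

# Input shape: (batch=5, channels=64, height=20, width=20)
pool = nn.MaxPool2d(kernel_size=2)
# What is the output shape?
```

Input: (5, 64, 20, 20) -> Output: (5, 64, 10, 10)

Answer: (5, 64, 10, 10)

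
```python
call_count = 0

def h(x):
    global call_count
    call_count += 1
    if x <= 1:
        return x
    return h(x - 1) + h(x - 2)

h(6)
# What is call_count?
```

Calls(x) = 1 + Calls(x-1) + Calls(x-2); Calls(0)=Calls(1)=1. For x=6 this gives 25.

Answer: 25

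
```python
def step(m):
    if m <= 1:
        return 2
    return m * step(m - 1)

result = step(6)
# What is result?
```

step(6) = 6 * 5 * 4 * 3 * 2 * 2 = 1440

Answer: 1440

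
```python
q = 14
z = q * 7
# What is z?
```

Trace:
`q = 14` → q = 14
`z = q * 7` → z = 98
So z = 98

Answer: 98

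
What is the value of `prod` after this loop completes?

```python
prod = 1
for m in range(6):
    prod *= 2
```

2^6 = 64
`prod` takes the values: 1 → 2 → 4 → 8 → 16 → 32 → 64

Answer: 64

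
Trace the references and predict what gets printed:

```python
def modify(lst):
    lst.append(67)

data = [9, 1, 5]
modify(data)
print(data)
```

Key concept: function modifies passed list.
Step by step:
`data = [9, 1, 5]` → data = [9, 1, 5]
`modify(data)` → data = [9, 1, 5, 67]
`print(data)` → prints [9, 1, 5, 67]

Answer: [9, 1, 5, 67]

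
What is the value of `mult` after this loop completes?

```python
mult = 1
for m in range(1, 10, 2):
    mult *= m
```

Product of 1, 3, 5, ... up to 9
`mult` takes the values: 1 → 3 → 15 → 105 → 945

Answer: 945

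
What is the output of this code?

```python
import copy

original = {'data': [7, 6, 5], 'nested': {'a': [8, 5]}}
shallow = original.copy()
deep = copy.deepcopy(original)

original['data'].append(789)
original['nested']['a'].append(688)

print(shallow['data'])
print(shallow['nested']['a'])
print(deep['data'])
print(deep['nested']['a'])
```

Key concept: comparing shallow vs deep copy.
Step by step:
`original = {'data': [7, 6, 5], 'nested': {'a': [8, 5]}}` → original = {'data': [7, 6, 5], 'nested': {'a': [8, 5]}}
`shallow = original.copy()` → shallow = {'data': [7, 6, 5], 'nested': {'a': [8, 5]}}
`deep = copy.deepcopy(original)` → deep = {'data': [7, 6, 5], 'nested': {'a': [8, 5]}}
`original['data'].append(789)` → original = {'data': [7, 6, 5, 789], 'nested': {'a': [8, 5]}}; shallow = {'data': [7, 6, 5, 789], 'nested': {'a': [8, 5]}}
`original['nested']['a'].append(688)` → original = {'data': [7, 6, 5, 789], 'nested': {'a': [8, 5, 688]}}; shallow = {'data': [7, 6, 5, 789], 'nested': {'a': [8, 5, 688]}}
`print(shallow['data'])` → prints [7, 6, 5, 789]
`print(shallow['nested']['a'])` → prints [8, 5, 688]
`print(deep['data'])` → prints [7, 6, 5]
`print(deep['nested']['a'])` → prints [8, 5]

Answer:
[7, 6, 5, 789]
[8, 5, 688]
[7, 6, 5]
[8, 5]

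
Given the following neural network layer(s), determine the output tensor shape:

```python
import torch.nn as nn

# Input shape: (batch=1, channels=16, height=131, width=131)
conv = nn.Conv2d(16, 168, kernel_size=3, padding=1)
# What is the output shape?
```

Input: (1, 16, 131, 131) -> Output: (1, 168, 131, 131)

Answer: (1, 168, 131, 131)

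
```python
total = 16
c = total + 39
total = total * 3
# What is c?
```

Trace:
`total = 16` → total = 16
`c = total + 39` → c = 55
`total = total * 3` → total = 48
So c = 55

Answer: 55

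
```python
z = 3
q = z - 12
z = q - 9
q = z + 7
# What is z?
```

Trace:
`z = 3` → z = 3
`q = z - 12` → q = -9
`z = q - 9` → z = -18
`q = z + 7` → q = -11
So z = -18

Answer: -18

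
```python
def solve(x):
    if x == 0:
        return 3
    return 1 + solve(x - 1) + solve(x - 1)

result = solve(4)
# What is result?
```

solve(x) = 1 + 2·solve(x-1), solve(0)=3. Closed form: (3+1)·2^4 - 1 = 63.

Answer: 63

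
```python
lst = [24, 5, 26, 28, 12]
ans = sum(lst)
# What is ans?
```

Trace:
`lst = [24, 5, 26, 28, 12]` → lst = [24, 5, 26, 28, 12]
`ans = sum(lst)` → ans = 95
So ans = 95

Answer: 95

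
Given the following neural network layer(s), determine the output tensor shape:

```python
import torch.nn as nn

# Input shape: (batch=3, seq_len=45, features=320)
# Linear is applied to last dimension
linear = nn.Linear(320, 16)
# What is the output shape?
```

Input: (3, 45, 320) -> Output: (3, 45, 16)

Answer: (3, 45, 16)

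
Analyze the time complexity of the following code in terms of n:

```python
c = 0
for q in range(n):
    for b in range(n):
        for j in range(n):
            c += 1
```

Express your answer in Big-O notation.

Each loop level contributes: n × n × n. Multiplying the contributions gives O(n^3).

Answer: O(n^3)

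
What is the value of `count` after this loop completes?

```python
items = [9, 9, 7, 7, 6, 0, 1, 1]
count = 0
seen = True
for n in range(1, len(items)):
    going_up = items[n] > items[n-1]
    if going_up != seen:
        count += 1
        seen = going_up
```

Count direction changes in [9, 9, 7, 7, 6, 0, 1, 1]
`count` takes the values: 0 → 1 → 2 → 3

Answer: 3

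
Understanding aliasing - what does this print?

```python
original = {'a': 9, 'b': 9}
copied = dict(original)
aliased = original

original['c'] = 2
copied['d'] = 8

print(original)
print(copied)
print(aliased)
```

Key concept: dict() creates copy, assignment creates alias.
Step by step:
`original = {'a': 9, 'b': 9}` → original = {'a': 9, 'b': 9}
`copied = dict(original)` → copied = {'a': 9, 'b': 9}
`aliased = original` → aliased = {'a': 9, 'b': 9} (same object as original)
`original['c'] = 2` → original = {'a': 9, 'b': 9, 'c': 2} (same object as aliased); aliased = {'a': 9, 'b': 9, 'c': 2} (same object as original)
`copied['d'] = 8` → copied = {'a': 9, 'b': 9, 'd': 8}
`print(original)` → prints {'a': 9, 'b': 9, 'c': 2}
`print(copied)` → prints {'a': 9, 'b': 9, 'd': 8}
`print(aliased)` → prints {'a': 9, 'b': 9, 'c': 2}

Answer:
{'a': 9, 'b': 9, 'c': 2}
{'a': 9, 'b': 9, 'd': 8}
{'a': 9, 'b': 9, 'c': 2}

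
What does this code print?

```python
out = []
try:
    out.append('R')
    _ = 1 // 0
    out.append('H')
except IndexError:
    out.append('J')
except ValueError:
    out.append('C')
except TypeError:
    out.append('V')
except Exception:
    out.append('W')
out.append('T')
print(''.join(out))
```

Execution trace: 'R' (try body) → 'W' (except Exception) → 'T' (after the try/except). Output: RWT

Answer: RWT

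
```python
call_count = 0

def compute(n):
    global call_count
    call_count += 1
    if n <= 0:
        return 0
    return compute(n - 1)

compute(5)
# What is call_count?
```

Linear recursion stepping by 1: 6 calls from n=5 down to ≤0.

Answer: 6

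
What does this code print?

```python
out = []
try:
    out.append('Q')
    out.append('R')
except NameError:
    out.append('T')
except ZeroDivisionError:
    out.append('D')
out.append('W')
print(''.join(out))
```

Execution trace: 'Q' (try body) → 'R' (try body, no exception) → 'W' (after the try/except). Output: QRW

Answer: QRW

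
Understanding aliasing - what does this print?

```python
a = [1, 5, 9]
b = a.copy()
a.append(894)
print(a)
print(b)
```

Key concept: list.copy() creates independent copy.
Step by step:
`a = [1, 5, 9]` → a = [1, 5, 9]
`b = a.copy()` → b = [1, 5, 9]
`a.append(894)` → a = [1, 5, 9, 894]
`print(a)` → prints [1, 5, 9, 894]
`print(b)` → prints [1, 5, 9]

Answer:
[1, 5, 9, 894]
[1, 5, 9]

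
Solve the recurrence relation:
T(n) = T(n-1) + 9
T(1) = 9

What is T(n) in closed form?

Unrolling: T(n) = T(1) + 9·(n-1) = 9 + 9(n-1) = 9n.

Answer: T(n) = 9n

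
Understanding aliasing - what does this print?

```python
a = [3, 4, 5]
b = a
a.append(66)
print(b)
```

Key concept: basic list aliasing.
Step by step:
`a = [3, 4, 5]` → a = [3, 4, 5]
`b = a` → b = [3, 4, 5] (same object as a)
`a.append(66)` → a = [3, 4, 5, 66] (same object as b); b = [3, 4, 5, 66] (same object as a)
`print(b)` → prints [3, 4, 5, 66]

Answer: [3, 4, 5, 66]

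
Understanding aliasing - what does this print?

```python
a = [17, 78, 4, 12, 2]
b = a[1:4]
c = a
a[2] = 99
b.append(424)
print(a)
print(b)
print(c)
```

Key concept: slice vs alias.
Step by step:
`a = [17, 78, 4, 12, 2]` → a = [17, 78, 4, 12, 2]
`b = a[1:4]` → b = [78, 4, 12]
`c = a` → c = [17, 78, 4, 12, 2] (same object as a)
`a[2] = 99` → a = [17, 78, 99, 12, 2] (same object as c); c = [17, 78, 99, 12, 2] (same object as a)
`b.append(424)` → b = [78, 4, 12, 424]
`print(a)` → prints [17, 78, 99, 12, 2]
`print(b)` → prints [78, 4, 12, 424]
`print(c)` → prints [17, 78, 99, 12, 2]

Answer:
[17, 78, 99, 12, 2]
[78, 4, 12, 424]
[17, 78, 99, 12, 2]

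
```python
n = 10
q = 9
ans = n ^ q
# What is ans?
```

Trace:
`n = 10` → n = 10
`q = 9` → q = 9
`ans = n ^ q` → ans = 3
So ans = 3

Answer: 3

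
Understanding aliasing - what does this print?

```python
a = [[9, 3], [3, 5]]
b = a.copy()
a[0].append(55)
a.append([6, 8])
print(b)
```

Key concept: shallow copy with nested lists.
Step by step:
`a = [[9, 3], [3, 5]]` → a = [[9, 3], [3, 5]]
`b = a.copy()` → b = [[9, 3], [3, 5]]
`a[0].append(55)` → a = [[9, 3, 55], [3, 5]]; b = [[9, 3, 55], [3, 5]]
`a.append([6, 8])` → a = [[9, 3, 55], [3, 5], [6, 8]]
`print(b)` → prints [[9, 3, 55], [3, 5]]

Answer: [[9, 3, 55], [3, 5]]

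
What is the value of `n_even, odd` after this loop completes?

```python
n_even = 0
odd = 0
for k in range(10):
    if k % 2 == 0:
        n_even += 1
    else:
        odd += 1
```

Count evens and odds in range(10)
`n_even, odd` takes the values: (0, 0) → (1, 0) → (1, 1) → (2, 1) → (2, 2) → (3, 2) → (3, 3) → (4, 3) → (4, 4) → (5, 4) → (5, 5)

Answer: 5, 5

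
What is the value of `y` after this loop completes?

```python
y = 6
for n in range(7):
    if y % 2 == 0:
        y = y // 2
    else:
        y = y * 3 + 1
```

Collatz-style transformation from 6
`y` takes the values: 6 → 3 → 10 → 5 → 16 → 8 → 4 → 2

Answer: 2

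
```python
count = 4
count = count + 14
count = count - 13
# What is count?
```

Trace:
`count = 4` → count = 4
`count = count + 14` → count = 18
`count = count - 13` → count = 5
So count = 5

Answer: 5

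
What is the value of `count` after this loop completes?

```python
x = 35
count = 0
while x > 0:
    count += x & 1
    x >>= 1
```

Count set bits in 35 (binary: 0b100011)
`count` takes the values: 0 → 1 → 2 → 3

Answer: 3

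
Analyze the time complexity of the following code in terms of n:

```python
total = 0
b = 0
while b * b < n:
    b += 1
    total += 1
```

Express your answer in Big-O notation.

Each loop level contributes: √n. Multiplying the contributions gives O(√n).

Answer: O(√n)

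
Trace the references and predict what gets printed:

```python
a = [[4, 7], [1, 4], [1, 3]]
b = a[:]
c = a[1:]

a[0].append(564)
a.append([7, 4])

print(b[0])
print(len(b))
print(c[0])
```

Key concept: slice with nested mutation.
Step by step:
`a = [[4, 7], [1, 4], [1, 3]]` → a = [[4, 7], [1, 4], [1, 3]]
`b = a[:]` → b = [[4, 7], [1, 4], [1, 3]]
`c = a[1:]` → c = [[1, 4], [1, 3]]
`a[0].append(564)` → a = [[4, 7, 564], [1, 4], [1, 3]]; b = [[4, 7, 564], [1, 4], [1, 3]]
`a.append([7, 4])` → a = [[4, 7, 564], [1, 4], [1, 3], [7, 4]]
`print(b[0])` → prints [4, 7, 564]
`print(len(b))` → prints 3
`print(c[0])` → prints [1, 4]

Answer:
[4, 7, 564]
3
[1, 4]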